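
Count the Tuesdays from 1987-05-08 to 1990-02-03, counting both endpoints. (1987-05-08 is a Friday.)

1987-05-08 is a Friday; the first Tuesday on or after it is 1987-05-12 (4 days later).
From 1987-05-12 to 1990-02-03: 233 + 366 + 365 + 34 = 998 days (rest of 1987, 1988, 1989, to 1990-02-03 in 1990).
998 ÷ 7 = 142 full weeks with remainder 4, so 142 more Tuesdays after the first → 143.

143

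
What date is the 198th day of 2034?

January has 31 days (198 − 31 = 167 remain).
February has 28 days (167 − 28 = 139 remain).
March has 31 days (139 − 31 = 108 remain).
April has 30 days (108 − 30 = 78 remain).
May has 31 days (78 − 31 = 47 remain).
June has 30 days (47 − 30 = 17 remain).
17 into July → July 17.

17 July 2034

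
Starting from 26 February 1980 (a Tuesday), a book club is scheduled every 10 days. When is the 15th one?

The 15th occurrence is 14 intervals after the first: 14 × 10 = 140 days after 26 February 1980.
February has 29 days — 3 days to the end of February leaves 137.
March has 31 days (106 left).
April has 30 days (76 left).
May has 31 days (45 left).
June has 30 days (15 left).
15 days into July → 15 July 1980.

15 July 1980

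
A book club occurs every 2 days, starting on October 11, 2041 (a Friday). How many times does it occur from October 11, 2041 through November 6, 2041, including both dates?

14

Occurrences land 2·i days after October 11, 2041 for i = 0, 1, 2, …
The window opens on the start date, so the first occurrence inside is #1 on October 11, 2041.
November 6, 2041 is 26 days after the start; 26 ÷ 2 = 13 remainder 0. Last occurrence in the window: #14 on November 6, 2041.
Occurrences #1 through #14: 14 in total.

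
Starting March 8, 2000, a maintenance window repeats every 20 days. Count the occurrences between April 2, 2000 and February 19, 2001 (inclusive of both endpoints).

16

Occurrences land 20·i days after March 8, 2000 for i = 0, 1, 2, …
April 2, 2000 is 25 days after the start; 25 ÷ 20 = 1 remainder 5; since the remainder is 5, round up to i = 2. First occurrence in the window: #3 on April 17, 2000 (2×20 = 40 days in).
February 19, 2001 is 348 days after the start; 348 ÷ 20 = 17 remainder 8. Last occurrence in the window: #18 on February 11, 2001.
Occurrences #3 through #18: 16 in total.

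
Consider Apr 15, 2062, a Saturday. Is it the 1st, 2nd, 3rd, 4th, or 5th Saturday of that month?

Day 15 falls in week ⌈15/7⌉ of the month.
Days 1–7 hold the 1st Saturday, 8–14 the 2nd, 15–21 the 3rd, 22–28 the 4th, 29–31 the 5th.
15 is in the range for the 3rd.

3rd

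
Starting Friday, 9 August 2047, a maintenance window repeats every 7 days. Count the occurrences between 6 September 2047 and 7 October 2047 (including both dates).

5

Occurrences land 7·i days after 9 August 2047 for i = 0, 1, 2, …
6 September 2047 is 28 days after the start; 28 ÷ 7 = 4 remainder 0. First occurrence in the window: #5 on 6 September 2047 (4×7 = 28 days in).
7 October 2047 is 59 days after the start; 59 ÷ 7 = 8 remainder 3. Last occurrence in the window: #9 on 4 October 2047.
Occurrences #5 through #9: 5 in total.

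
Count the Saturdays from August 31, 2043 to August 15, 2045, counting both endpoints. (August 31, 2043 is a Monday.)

102

August 31, 2043 is a Monday; the first Saturday on or after it is September 5, 2043 (5 days later).
From September 5, 2043 to August 15, 2045: 117 + 366 + 227 = 710 days (rest of 2043, 2044, to August 15, 2045 in 2045).
710 ÷ 7 = 101 full weeks with remainder 3, so 101 more Saturdays after the first → 102.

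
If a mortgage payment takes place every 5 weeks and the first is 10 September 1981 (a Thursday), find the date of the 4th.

The 4th occurrence is 3 intervals after the first: 3 × 35 = 105 days after 10 September 1981.
September has 30 days — 20 days to the end of September leaves 85.
October has 31 days (54 left).
November has 30 days (24 left).
24 days into December → 24 December 1981.

24 December 1981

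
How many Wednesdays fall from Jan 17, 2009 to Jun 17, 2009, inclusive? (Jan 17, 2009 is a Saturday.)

Jan 17, 2009 is a Saturday; the first Wednesday on or after it is Jan 21, 2009 (4 days later).
From Jan 21, 2009 to Jun 17, 2009: 10 + 28 + 31 + 30 + 31 + 17 = 147 days (rest of Jan, Feb, Mar, Apr, May, Jun).
147 ÷ 7 = 21 full weeks with remainder 0, so 21 more Wednesdays after the first → 22.

22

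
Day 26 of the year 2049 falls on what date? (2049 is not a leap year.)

2049-01-26

26 into January → January 26.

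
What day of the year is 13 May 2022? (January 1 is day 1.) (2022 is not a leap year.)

133

Days in months before May: 31 + 28 + 31 + 30 = 120.
Plus 13 days into May → day 133.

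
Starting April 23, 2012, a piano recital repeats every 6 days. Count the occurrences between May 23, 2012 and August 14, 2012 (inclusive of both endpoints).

Occurrences land 6·i days after April 23, 2012 for i = 0, 1, 2, …
May 23, 2012 is 30 days after the start; 30 ÷ 6 = 5 remainder 0. First occurrence in the window: #6 on May 23, 2012 (5×6 = 30 days in).
August 14, 2012 is 113 days after the start; 113 ÷ 6 = 18 remainder 5. Last occurrence in the window: #19 on August 9, 2012.
Occurrences #6 through #19: 14 in total.

14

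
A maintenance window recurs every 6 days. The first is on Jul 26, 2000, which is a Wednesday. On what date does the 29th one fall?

The 29th occurrence is 28 intervals after the first: 28 × 6 = 168 days after Jul 26, 2000.
Jul has 31 days — 5 days to the end of Jul leaves 163.
Aug has 31 days (132 left).
Sep has 30 days (102 left).
Oct has 31 days (71 left).
Nov has 30 days (41 left).
Dec has 31 days (10 left).
10 days into Jan → Jan 10, 2001.

Jan 10, 2001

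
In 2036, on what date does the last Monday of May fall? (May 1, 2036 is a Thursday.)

May 2036 begins on a Thursday, so the first Monday is May 5 (4 days later).
May 2036 has 31 days. Adding weeks: 5, 12, 19, 26 — the last one ≤ 31 is the 26th.

26 May 2036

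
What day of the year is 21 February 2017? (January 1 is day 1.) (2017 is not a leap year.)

Days in months before February: 31 = 31.
Plus 21 days into February → day 52.

52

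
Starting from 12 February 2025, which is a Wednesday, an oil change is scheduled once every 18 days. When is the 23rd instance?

15 March 2026

The 23rd occurrence is 22 intervals after the first: 22 × 18 = 396 days after 12 February 2025.
February has 28 days — 16 days to the end of February leaves 380.
March has 31 days (349 left).
April has 30 days (319 left).
May has 31 days (288 left).
June has 30 days (258 left).
July has 31 days (227 left).
August has 31 days (196 left).
September has 30 days (166 left).
October has 31 days (135 left).
November has 30 days (105 left).
December has 31 days (74 left).
January has 31 days (43 left).
February has 28 days (15 left).
15 days into March → 15 March 2026.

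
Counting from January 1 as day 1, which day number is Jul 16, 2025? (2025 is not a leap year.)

Days in months before Jul: 31 + 28 + 31 + 30 + 31 + 30 = 181.
Plus 16 days into Jul → day 197.

197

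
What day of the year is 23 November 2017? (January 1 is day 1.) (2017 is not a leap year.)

Days in months before November: 31 + 28 + 31 + 30 + 31 + 30 + 31 + 31 + 30 + 31 = 304.
Plus 23 days into November → day 327.

327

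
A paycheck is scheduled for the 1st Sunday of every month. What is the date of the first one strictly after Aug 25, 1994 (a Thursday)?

Sep 4, 1994

Aug 1994 starts on a Monday, so its 1st Sunday is Aug 7, 1994 (6 days in).
That is not after Aug 25, 1994, so look at Sep 1994.
Sep 1994 starts on a Thursday, so its 1st Sunday is Sep 4, 1994 (3 days in).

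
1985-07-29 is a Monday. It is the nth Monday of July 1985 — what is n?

Day 29 falls in week ⌈29/7⌉ of the month.
Days 1–7 hold the 1st Monday, 8–14 the 2nd, 15–21 the 3rd, 22–28 the 4th, 29–31 the 5th.
29 is in the range for the 5th.

5th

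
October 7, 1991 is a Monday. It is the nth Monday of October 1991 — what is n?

1st

Day 7 falls in week ⌈7/7⌉ of the month.
Days 1–7 hold the 1st Monday, 8–14 the 2nd, 15–21 the 3rd, 22–28 the 4th, 29–31 the 5th.
7 is in the range for the 1st.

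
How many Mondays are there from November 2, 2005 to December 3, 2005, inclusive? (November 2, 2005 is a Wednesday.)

4

November 2, 2005 is a Wednesday; the first Monday on or after it is November 7, 2005 (5 days later).
From November 7, 2005 to December 3, 2005: 23 + 3 = 26 days (rest of November, December).
26 ÷ 7 = 3 full weeks with remainder 5, so 3 more Mondays after the first → 4.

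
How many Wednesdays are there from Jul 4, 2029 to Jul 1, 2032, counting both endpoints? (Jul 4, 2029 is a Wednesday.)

157

Jul 4, 2029 is a Wednesday; the first Wednesday on or after it is Jul 4, 2029.
From Jul 4, 2029 to Jul 1, 2032: 180 + 365 + 365 + 183 = 1093 days (rest of 2029, 2030, 2031, to Jul 1, 2032 in 2032).
1093 ÷ 7 = 156 full weeks with remainder 1, so 156 more Wednesdays after the first → 157.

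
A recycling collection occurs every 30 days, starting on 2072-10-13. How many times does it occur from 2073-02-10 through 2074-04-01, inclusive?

14

Occurrences land 30·i days after 2072-10-13 for i = 0, 1, 2, …
2073-02-10 is 120 days after the start; 120 ÷ 30 = 4 remainder 0. First occurrence in the window: #5 on 2073-02-10 (4×30 = 120 days in).
2074-04-01 is 535 days after the start; 535 ÷ 30 = 17 remainder 25. Last occurrence in the window: #18 on 2074-03-07.
Occurrences #5 through #18: 14 in total.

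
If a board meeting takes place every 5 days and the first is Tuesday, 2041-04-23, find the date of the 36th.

2041-10-15

The 36th occurrence is 35 intervals after the first: 35 × 5 = 175 days after 2041-04-23.
April has 30 days — 7 days to the end of April leaves 168.
May has 31 days (137 left).
June has 30 days (107 left).
July has 31 days (76 left).
August has 31 days (45 left).
September has 30 days (15 left).
15 days into October → 2041-10-15.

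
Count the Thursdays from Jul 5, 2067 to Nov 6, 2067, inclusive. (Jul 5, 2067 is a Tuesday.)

18

Jul 5, 2067 is a Tuesday; the first Thursday on or after it is Jul 7, 2067 (2 days later).
From Jul 7, 2067 to Nov 6, 2067: 24 + 31 + 30 + 31 + 6 = 122 days (rest of Jul, Aug, Sep, Oct, Nov).
122 ÷ 7 = 17 full weeks with remainder 3, so 17 more Thursdays after the first → 18.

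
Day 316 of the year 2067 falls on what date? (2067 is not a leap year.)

12 November 2067

January has 31 days (316 − 31 = 285 remain).
February has 28 days (285 − 28 = 257 remain).
March has 31 days (257 − 31 = 226 remain).
April has 30 days (226 − 30 = 196 remain).
May has 31 days (196 − 31 = 165 remain).
June has 30 days (165 − 30 = 135 remain).
July has 31 days (135 − 31 = 104 remain).
August has 31 days (104 − 31 = 73 remain).
September has 30 days (73 − 30 = 43 remain).
October has 31 days (43 − 31 = 12 remain).
12 into November → November 12.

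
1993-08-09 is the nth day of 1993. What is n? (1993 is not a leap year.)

221

Days in months before August: 31 + 28 + 31 + 30 + 31 + 30 + 31 = 212.
Plus 9 days into August → day 221.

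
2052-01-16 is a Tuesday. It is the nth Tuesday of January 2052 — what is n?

3rd

Day 16 falls in week ⌈16/7⌉ of the month.
Days 1–7 hold the 1st Tuesday, 8–14 the 2nd, 15–21 the 3rd, 22–28 the 4th, 29–31 the 5th.
16 is in the range for the 3rd.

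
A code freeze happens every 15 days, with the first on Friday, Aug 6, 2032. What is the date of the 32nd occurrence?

The 32nd occurrence is 31 intervals after the first: 31 × 15 = 465 days after Aug 6, 2032.
Aug has 31 days — 25 days to the end of Aug leaves 440.
From end of Aug to end of 2032 is 122 days (318 left).
Jan has 31 days (287 left).
Feb has 28 days (259 left).
Mar has 31 days (228 left).
Apr has 30 days (198 left).
May has 31 days (167 left).
Jun has 30 days (137 left).
Jul has 31 days (106 left).
Aug has 31 days (75 left).
Sep has 30 days (45 left).
Oct has 31 days (14 left).
14 days into Nov → Nov 14, 2033.

Nov 14, 2033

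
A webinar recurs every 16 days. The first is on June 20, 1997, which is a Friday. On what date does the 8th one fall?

October 10, 1997

The 8th occurrence is 7 intervals after the first: 7 × 16 = 112 days after June 20, 1997.
June has 30 days — 10 days to the end of June leaves 102.
July has 31 days (71 left).
August has 31 days (40 left).
September has 30 days (10 left).
10 days into October → October 10, 1997.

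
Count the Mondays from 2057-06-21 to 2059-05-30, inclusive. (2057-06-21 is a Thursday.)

2057-06-21 is a Thursday; the first Monday on or after it is 2057-06-25 (4 days later).
From 2057-06-25 to 2059-05-30: 189 + 365 + 150 = 704 days (rest of 2057, 2058, to 2059-05-30 in 2059).
704 ÷ 7 = 100 full weeks with remainder 4, so 100 more Mondays after the first → 101.

101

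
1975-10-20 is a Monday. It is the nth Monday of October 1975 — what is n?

3rd

Day 20 falls in week ⌈20/7⌉ of the month.
Days 1–7 hold the 1st Monday, 8–14 the 2nd, 15–21 the 3rd, 22–28 the 4th, 29–31 the 5th.
20 is in the range for the 3rd.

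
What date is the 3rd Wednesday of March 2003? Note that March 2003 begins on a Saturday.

March 19, 2003

March 2003 begins on a Saturday, so the first Wednesday is March 5 (4 days later).
The 3rd Wednesday is 2 weeks later: 5 + 14 = 19.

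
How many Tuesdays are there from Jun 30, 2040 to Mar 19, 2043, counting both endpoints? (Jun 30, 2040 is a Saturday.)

Jun 30, 2040 is a Saturday; the first Tuesday on or after it is Jul 3, 2040 (3 days later).
From Jul 3, 2040 to Mar 19, 2043: 181 + 365 + 365 + 78 = 989 days (rest of 2040, 2041, 2042, to Mar 19, 2043 in 2043).
989 ÷ 7 = 141 full weeks with remainder 2, so 141 more Tuesdays after the first → 142.

142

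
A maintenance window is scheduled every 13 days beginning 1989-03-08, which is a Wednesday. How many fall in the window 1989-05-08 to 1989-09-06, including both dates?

10

Occurrences land 13·i days after 1989-03-08 for i = 0, 1, 2, …
1989-05-08 is 61 days after the start; 61 ÷ 13 = 4 remainder 9; since the remainder is 9, round up to i = 5. First occurrence in the window: #6 on 1989-05-12 (5×13 = 65 days in).
1989-09-06 is 182 days after the start; 182 ÷ 13 = 14 remainder 0. Last occurrence in the window: #15 on 1989-09-06.
Occurrences #6 through #15: 10 in total.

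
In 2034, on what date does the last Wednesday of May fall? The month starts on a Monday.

2034-05-31

May 2034 begins on a Monday, so the first Wednesday is May 3 (2 days later).
May 2034 has 31 days. Adding weeks: 3, 10, 17, 24, 31 — the last one ≤ 31 is the 31st.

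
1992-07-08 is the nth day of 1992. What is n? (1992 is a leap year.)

190

Days in months before July: 31 + 29 + 31 + 30 + 31 + 30 = 182.
Plus 8 days into July → day 190.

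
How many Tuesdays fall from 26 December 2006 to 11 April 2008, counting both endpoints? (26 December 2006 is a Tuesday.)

68

26 December 2006 is a Tuesday; the first Tuesday on or after it is 26 December 2006.
From 26 December 2006 to 11 April 2008: 5 + 365 + 102 = 472 days (rest of 2006, 2007, to 11 April 2008 in 2008).
472 ÷ 7 = 67 full weeks with remainder 3, so 67 more Tuesdays after the first → 68.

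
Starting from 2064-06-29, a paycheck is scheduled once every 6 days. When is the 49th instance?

2065-04-13

The 49th occurrence is 48 intervals after the first: 48 × 6 = 288 days after 2064-06-29.
June has 30 days — 1 day to the end of June leaves 287.
July has 31 days (256 left).
August has 31 days (225 left).
September has 30 days (195 left).
October has 31 days (164 left).
November has 30 days (134 left).
December has 31 days (103 left).
January has 31 days (72 left).
February has 28 days (44 left).
March has 31 days (13 left).
13 days into April → 2065-04-13.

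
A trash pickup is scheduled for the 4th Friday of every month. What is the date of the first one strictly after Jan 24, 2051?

Jan 27, 2051

Jan 2051 starts on a Sunday; its first Friday is the 6th, so the 4th Friday is the 27th — Jan 27, 2051.
Jan 27, 2051 is after Jan 24, 2051, so that is the next one.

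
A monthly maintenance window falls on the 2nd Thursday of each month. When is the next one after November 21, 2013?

December 12, 2013

November 2013 starts on a Friday; its first Thursday is the 7th, so the 2nd Thursday is the 14th — November 14, 2013.
That is not after November 21, 2013, so look at December 2013.
December 2013 starts on a Sunday; its first Thursday is the 5th, so the 2nd Thursday is the 12th — December 12, 2013.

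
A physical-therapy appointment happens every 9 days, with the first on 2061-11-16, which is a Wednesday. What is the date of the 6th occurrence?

2061-12-31

The 6th occurrence is 5 intervals after the first: 5 × 9 = 45 days after 2061-11-16.
November has 30 days — 14 days to the end of November leaves 31.
31 days into December → 2061-12-31.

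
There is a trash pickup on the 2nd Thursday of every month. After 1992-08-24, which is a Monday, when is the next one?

August 1992 starts on a Saturday; its first Thursday is the 6th, so the 2nd Thursday is the 13th — 1992-08-13.
That is not after 1992-08-24, so look at September 1992.
September 1992 starts on a Tuesday; its first Thursday is the 3rd, so the 2nd Thursday is the 10th — 1992-09-10.

1992-09-10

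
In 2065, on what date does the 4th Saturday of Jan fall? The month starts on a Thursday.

Jan 2065 begins on a Thursday, so the first Saturday is Jan 3 (2 days later).
The 4th Saturday is 3 weeks later: 3 + 21 = 24.

Jan 24, 2065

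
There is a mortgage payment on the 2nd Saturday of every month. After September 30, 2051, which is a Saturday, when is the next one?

October 14, 2051

September 2051 starts on a Friday; its first Saturday is the 2nd, so the 2nd Saturday is the 9th — September 9, 2051.
That is not after September 30, 2051, so look at October 2051.
October 2051 starts on a Sunday; its first Saturday is the 7th, so the 2nd Saturday is the 14th — October 14, 2051.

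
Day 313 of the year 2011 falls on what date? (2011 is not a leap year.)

November 9, 2011

January has 31 days (313 − 31 = 282 remain).
February has 28 days (282 − 28 = 254 remain).
March has 31 days (254 − 31 = 223 remain).
April has 30 days (223 − 30 = 193 remain).
May has 31 days (193 − 31 = 162 remain).
June has 30 days (162 − 30 = 132 remain).
July has 31 days (132 − 31 = 101 remain).
August has 31 days (101 − 31 = 70 remain).
September has 30 days (70 − 30 = 40 remain).
October has 31 days (40 − 31 = 9 remain).
9 into November → November 9.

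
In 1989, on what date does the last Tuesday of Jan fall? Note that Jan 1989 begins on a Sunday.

Jan 31, 1989

Jan 1989 begins on a Sunday, so the first Tuesday is Jan 3 (2 days later).
Jan 1989 has 31 days. Adding weeks: 3, 10, 17, 24, 31 — the last one ≤ 31 is the 31st.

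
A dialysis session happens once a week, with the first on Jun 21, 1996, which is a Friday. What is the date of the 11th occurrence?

Aug 30, 1996

The 11th occurrence is 10 intervals after the first: 10 × 7 = 70 days after Jun 21, 1996.
Jun has 30 days — 9 days to the end of Jun leaves 61.
Jul has 31 days (30 left).
30 days into Aug → Aug 30, 1996.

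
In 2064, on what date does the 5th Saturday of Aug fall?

The first Saturday of Aug 2064 is Aug 2.
The 5th Saturday is 4 weeks later: 2 + 28 = 30.

Aug 30, 2064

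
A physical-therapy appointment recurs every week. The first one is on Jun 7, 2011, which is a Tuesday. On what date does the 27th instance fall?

The 27th occurrence is 26 intervals after the first: 26 × 7 = 182 days after Jun 7, 2011.
Jun has 30 days — 23 days to the end of Jun leaves 159.
Jul has 31 days (128 left).
Aug has 31 days (97 left).
Sep has 30 days (67 left).
Oct has 31 days (36 left).
Nov has 30 days (6 left).
6 days into Dec → Dec 6, 2011.

Dec 6, 2011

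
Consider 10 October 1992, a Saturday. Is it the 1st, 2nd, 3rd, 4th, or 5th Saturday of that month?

2nd

Day 10 falls in week ⌈10/7⌉ of the month.
Days 1–7 hold the 1st Saturday, 8–14 the 2nd, 15–21 the 3rd, 22–28 the 4th, 29–31 the 5th.
10 is in the range for the 2nd.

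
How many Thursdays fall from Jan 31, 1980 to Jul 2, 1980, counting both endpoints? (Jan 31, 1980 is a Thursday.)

22

Jan 31, 1980 is a Thursday; the first Thursday on or after it is Jan 31, 1980.
From Jan 31, 1980 to Jul 2, 1980: 0 + 29 + 31 + 30 + 31 + 30 + 2 = 153 days (rest of Jan, Feb, Mar, Apr, May, Jun, Jul).
153 ÷ 7 = 21 full weeks with remainder 6, so 21 more Thursdays after the first → 22.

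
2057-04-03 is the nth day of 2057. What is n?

Days in months before April: 31 + 28 + 31 = 90.
Plus 3 days into April → day 93.

93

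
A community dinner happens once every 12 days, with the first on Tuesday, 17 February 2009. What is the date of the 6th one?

The 6th occurrence is 5 intervals after the first: 5 × 12 = 60 days after 17 February 2009.
February has 28 days — 11 days to the end of February leaves 49.
March has 31 days (18 left).
18 days into April → 18 April 2009.

18 April 2009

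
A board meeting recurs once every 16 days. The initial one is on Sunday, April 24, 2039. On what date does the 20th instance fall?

The 20th occurrence is 19 intervals after the first: 19 × 16 = 304 days after April 24, 2039.
April has 30 days — 6 days to the end of April leaves 298.
May has 31 days (267 left).
June has 30 days (237 left).
July has 31 days (206 left).
August has 31 days (175 left).
September has 30 days (145 left).
October has 31 days (114 left).
November has 30 days (84 left).
December has 31 days (53 left).
January has 31 days (22 left).
22 days into February → February 22, 2040.

February 22, 2040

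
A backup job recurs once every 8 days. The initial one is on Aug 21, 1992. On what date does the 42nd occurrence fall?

Jul 15, 1993

The 42nd occurrence is 41 intervals after the first: 41 × 8 = 328 days after Aug 21, 1992.
Aug has 31 days — 10 days to the end of Aug leaves 318.
Sep has 30 days (288 left).
Oct has 31 days (257 left).
Nov has 30 days (227 left).
Dec has 31 days (196 left).
Jan has 31 days (165 left).
Feb has 28 days (137 left).
Mar has 31 days (106 left).
Apr has 30 days (76 left).
May has 31 days (45 left).
Jun has 30 days (15 left).
15 days into Jul → Jul 15, 1993.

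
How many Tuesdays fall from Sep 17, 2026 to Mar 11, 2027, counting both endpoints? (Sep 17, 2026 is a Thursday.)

25

Sep 17, 2026 is a Thursday; the first Tuesday on or after it is Sep 22, 2026 (5 days later).
From Sep 22, 2026 to Mar 11, 2027: 8 + 31 + 30 + 31 + 31 + 28 + 11 = 170 days (rest of Sep, Oct, Nov, Dec, Jan, Feb, Mar).
170 ÷ 7 = 24 full weeks with remainder 2, so 24 more Tuesdays after the first → 25.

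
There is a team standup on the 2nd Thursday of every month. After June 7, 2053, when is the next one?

June 2053 starts on a Sunday; its first Thursday is the 5th, so the 2nd Thursday is the 12th — June 12, 2053.
June 12, 2053 is after June 7, 2053, so that is the next one.

June 12, 2053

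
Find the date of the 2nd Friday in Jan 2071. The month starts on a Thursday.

Jan 2071 begins on a Thursday, so the first Friday is Jan 2 (1 day later).
The 2nd Friday is 1 weeks later: 2 + 7 = 9.

Jan 9, 2071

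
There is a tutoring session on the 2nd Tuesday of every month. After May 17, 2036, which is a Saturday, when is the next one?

May 2036 starts on a Thursday; its first Tuesday is the 6th, so the 2nd Tuesday is the 13th — May 13, 2036.
That is not after May 17, 2036, so look at June 2036.
June 2036 starts on a Sunday; its first Tuesday is the 3rd, so the 2nd Tuesday is the 10th — June 10, 2036.

June 10, 2036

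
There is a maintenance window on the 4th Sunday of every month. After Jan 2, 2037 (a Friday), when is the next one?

Jan 25, 2037

Jan 2037 starts on a Thursday; its first Sunday is the 4th, so the 4th Sunday is the 25th — Jan 25, 2037.
Jan 25, 2037 is after Jan 2, 2037, so that is the next one.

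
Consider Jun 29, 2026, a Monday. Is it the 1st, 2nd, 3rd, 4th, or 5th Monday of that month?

5th

Day 29 falls in week ⌈29/7⌉ of the month.
Days 1–7 hold the 1st Monday, 8–14 the 2nd, 15–21 the 3rd, 22–28 the 4th, 29–31 the 5th.
29 is in the range for the 5th.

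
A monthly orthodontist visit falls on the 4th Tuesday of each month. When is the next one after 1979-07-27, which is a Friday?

July 1979 starts on a Sunday; its first Tuesday is the 3rd, so the 4th Tuesday is the 24th — 1979-07-24.
That is not after 1979-07-27, so look at August 1979.
August 1979 starts on a Wednesday; its first Tuesday is the 7th, so the 4th Tuesday is the 28th — 1979-08-28.

1979-08-28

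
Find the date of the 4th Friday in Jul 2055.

The first Friday of Jul 2055 is Jul 2.
The 4th Friday is 3 weeks later: 2 + 21 = 23.

Jul 23, 2055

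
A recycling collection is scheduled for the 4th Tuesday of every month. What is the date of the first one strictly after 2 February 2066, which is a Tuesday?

February 2066 starts on a Monday; its first Tuesday is the 2nd, so the 4th Tuesday is the 23rd — 23 February 2066.
23 February 2066 is after 2 February 2066, so that is the next one.

23 February 2066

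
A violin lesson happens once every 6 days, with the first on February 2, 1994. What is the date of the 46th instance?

The 46th occurrence is 45 intervals after the first: 45 × 6 = 270 days after February 2, 1994.
February has 28 days — 26 days to the end of February leaves 244.
March has 31 days (213 left).
April has 30 days (183 left).
May has 31 days (152 left).
June has 30 days (122 left).
July has 31 days (91 left).
August has 31 days (60 left).
September has 30 days (30 left).
30 days into October → October 30, 1994.

October 30, 1994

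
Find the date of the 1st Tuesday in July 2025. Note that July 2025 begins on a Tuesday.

1 July 2025

July 2025 begins on a Tuesday, so the first Tuesday is July 1.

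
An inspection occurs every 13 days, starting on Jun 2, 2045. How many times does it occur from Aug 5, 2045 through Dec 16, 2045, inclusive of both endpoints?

11

Occurrences land 13·i days after Jun 2, 2045 for i = 0, 1, 2, …
Aug 5, 2045 is 64 days after the start; 64 ÷ 13 = 4 remainder 12; since the remainder is 12, round up to i = 5. First occurrence in the window: #6 on Aug 6, 2045 (5×13 = 65 days in).
Dec 16, 2045 is 197 days after the start; 197 ÷ 13 = 15 remainder 2. Last occurrence in the window: #16 on Dec 14, 2045.
Occurrences #6 through #16: 11 in total.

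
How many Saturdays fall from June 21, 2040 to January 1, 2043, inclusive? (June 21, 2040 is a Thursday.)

June 21, 2040 is a Thursday; the first Saturday on or after it is June 23, 2040 (2 days later).
From June 23, 2040 to January 1, 2043: 191 + 365 + 365 + 1 = 922 days (rest of 2040, 2041, 2042, to January 1, 2043 in 2043).
922 ÷ 7 = 131 full weeks with remainder 5, so 131 more Saturdays after the first → 132.

132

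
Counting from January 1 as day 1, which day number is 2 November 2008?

Days in months before November: 31 + 29 + 31 + 30 + 31 + 30 + 31 + 31 + 30 + 31 = 305.
Plus 2 days into November → day 307.

307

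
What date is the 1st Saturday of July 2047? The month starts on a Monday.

July 2047 begins on a Monday, so the first Saturday is July 6 (5 days later).

6 July 2047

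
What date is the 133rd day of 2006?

May 13, 2006

January has 31 days (133 − 31 = 102 remain).
February has 28 days (102 − 28 = 74 remain).
March has 31 days (74 − 31 = 43 remain).
April has 30 days (43 − 30 = 13 remain).
13 into May → May 13.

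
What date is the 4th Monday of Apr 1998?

Apr 1998 begins on a Wednesday, so the first Monday is Apr 6 (5 days later).
The 4th Monday is 3 weeks later: 6 + 21 = 27.

Apr 27, 1998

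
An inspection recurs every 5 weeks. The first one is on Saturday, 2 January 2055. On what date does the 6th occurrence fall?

The 6th occurrence is 5 intervals after the first: 5 × 35 = 175 days after 2 January 2055.
January has 31 days — 29 days to the end of January leaves 146.
February has 28 days (118 left).
March has 31 days (87 left).
April has 30 days (57 left).
May has 31 days (26 left).
26 days into June → 26 June 2055.

26 June 2055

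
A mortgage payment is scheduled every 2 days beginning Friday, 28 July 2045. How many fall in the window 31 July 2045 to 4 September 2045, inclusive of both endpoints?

Occurrences land 2·i days after 28 July 2045 for i = 0, 1, 2, …
31 July 2045 is 3 days after the start; 3 ÷ 2 = 1 remainder 1; since the remainder is 1, round up to i = 2. First occurrence in the window: #3 on 1 August 2045 (2×2 = 4 days in).
4 September 2045 is 38 days after the start; 38 ÷ 2 = 19 remainder 0. Last occurrence in the window: #20 on 4 September 2045.
Occurrences #3 through #20: 18 in total.

18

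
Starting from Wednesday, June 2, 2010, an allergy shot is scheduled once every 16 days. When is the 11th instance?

The 11th occurrence is 10 intervals after the first: 10 × 16 = 160 days after June 2, 2010.
June has 30 days — 28 days to the end of June leaves 132.
July has 31 days (101 left).
August has 31 days (70 left).
September has 30 days (40 left).
October has 31 days (9 left).
9 days into November → November 9, 2010.

November 9, 2010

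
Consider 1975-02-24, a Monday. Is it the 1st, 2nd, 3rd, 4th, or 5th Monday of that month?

Day 24 falls in week ⌈24/7⌉ of the month.
Days 1–7 hold the 1st Monday, 8–14 the 2nd, 15–21 the 3rd, 22–28 the 4th, 29–31 the 5th.
24 is in the range for the 4th.

4th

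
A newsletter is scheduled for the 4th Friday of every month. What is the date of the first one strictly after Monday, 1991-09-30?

September 1991 starts on a Sunday; its first Friday is the 6th, so the 4th Friday is the 27th — 1991-09-27.
That is not after 1991-09-30, so look at October 1991.
October 1991 starts on a Tuesday; its first Friday is the 4th, so the 4th Friday is the 25th — 1991-10-25.

1991-10-25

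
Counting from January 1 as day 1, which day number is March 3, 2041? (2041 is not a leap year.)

62

Days in months before March: 31 + 28 = 59.
Plus 3 days into March → day 62.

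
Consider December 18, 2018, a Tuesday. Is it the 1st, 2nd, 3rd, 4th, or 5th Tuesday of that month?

3rd

Day 18 falls in week ⌈18/7⌉ of the month.
Days 1–7 hold the 1st Tuesday, 8–14 the 2nd, 15–21 the 3rd, 22–28 the 4th, 29–31 the 5th.
18 is in the range for the 3rd.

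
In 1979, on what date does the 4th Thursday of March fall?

March 22, 1979

The first Thursday of March 1979 is March 1.
The 4th Thursday is 3 weeks later: 1 + 21 = 22.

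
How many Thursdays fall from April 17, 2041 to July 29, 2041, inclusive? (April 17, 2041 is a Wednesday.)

15

April 17, 2041 is a Wednesday; the first Thursday on or after it is April 18, 2041 (1 day later).
From April 18, 2041 to July 29, 2041: 12 + 31 + 30 + 29 = 102 days (rest of April, May, June, July).
102 ÷ 7 = 14 full weeks with remainder 4, so 14 more Thursdays after the first → 15.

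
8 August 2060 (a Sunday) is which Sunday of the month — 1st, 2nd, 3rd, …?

2nd

Day 8 falls in week ⌈8/7⌉ of the month.
Days 1–7 hold the 1st Sunday, 8–14 the 2nd, 15–21 the 3rd, 22–28 the 4th, 29–31 the 5th.
8 is in the range for the 2nd.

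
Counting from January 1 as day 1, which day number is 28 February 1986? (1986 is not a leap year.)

Days in months before February: 31 = 31.
Plus 28 days into February → day 59.

59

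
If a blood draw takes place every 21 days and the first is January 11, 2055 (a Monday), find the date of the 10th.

July 19, 2055

The 10th occurrence is 9 intervals after the first: 9 × 21 = 189 days after January 11, 2055.
January has 31 days — 20 days to the end of January leaves 169.
February has 28 days (141 left).
March has 31 days (110 left).
April has 30 days (80 left).
May has 31 days (49 left).
June has 30 days (19 left).
19 days into July → July 19, 2055.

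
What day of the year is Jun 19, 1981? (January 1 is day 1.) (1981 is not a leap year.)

Days in months before Jun: 31 + 28 + 31 + 30 + 31 = 151.
Plus 19 days into Jun → day 170.

170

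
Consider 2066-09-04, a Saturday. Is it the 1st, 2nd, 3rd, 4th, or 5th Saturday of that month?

1st

Day 4 falls in week ⌈4/7⌉ of the month.
Days 1–7 hold the 1st Saturday, 8–14 the 2nd, 15–21 the 3rd, 22–28 the 4th, 29–31 the 5th.
4 is in the range for the 1st.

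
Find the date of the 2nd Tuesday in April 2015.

The first Tuesday of April 2015 is April 7.
The 2nd Tuesday is 1 weeks later: 7 + 7 = 14.

2015-04-14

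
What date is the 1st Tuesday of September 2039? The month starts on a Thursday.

2039-09-06

September 2039 begins on a Thursday, so the first Tuesday is September 6 (5 days later).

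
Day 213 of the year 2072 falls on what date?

July 31, 2072

January has 31 days (213 − 31 = 182 remain).
February has 29 days (182 − 29 = 153 remain).
March has 31 days (153 − 31 = 122 remain).
April has 30 days (122 − 30 = 92 remain).
May has 31 days (92 − 31 = 61 remain).
June has 30 days (61 − 30 = 31 remain).
31 into July → July 31.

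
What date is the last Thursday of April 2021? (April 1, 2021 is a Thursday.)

2021-04-29

April 2021 begins on a Thursday, so the first Thursday is April 1.
April 2021 has 30 days. Adding weeks: 1, 8, 15, 22, 29 — the last one ≤ 30 is the 29th.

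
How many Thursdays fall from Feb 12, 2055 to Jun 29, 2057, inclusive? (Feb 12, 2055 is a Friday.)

Feb 12, 2055 is a Friday; the first Thursday on or after it is Feb 18, 2055 (6 days later).
From Feb 18, 2055 to Jun 29, 2057: 316 + 366 + 180 = 862 days (rest of 2055, 2056, to Jun 29, 2057 in 2057).
862 ÷ 7 = 123 full weeks with remainder 1, so 123 more Thursdays after the first → 124.

124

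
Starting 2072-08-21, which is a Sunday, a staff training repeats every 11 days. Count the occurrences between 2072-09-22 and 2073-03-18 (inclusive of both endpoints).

Occurrences land 11·i days after 2072-08-21 for i = 0, 1, 2, …
2072-09-22 is 32 days after the start; 32 ÷ 11 = 2 remainder 10; since the remainder is 10, round up to i = 3. First occurrence in the window: #4 on 2072-09-23 (3×11 = 33 days in).
2073-03-18 is 209 days after the start; 209 ÷ 11 = 19 remainder 0. Last occurrence in the window: #20 on 2073-03-18.
Occurrences #4 through #20: 17 in total.

17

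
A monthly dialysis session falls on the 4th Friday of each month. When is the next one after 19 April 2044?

22 April 2044

April 2044 starts on a Friday; its first Friday is the 1st, so the 4th Friday is the 22nd — 22 April 2044.
22 April 2044 is after 19 April 2044, so that is the next one.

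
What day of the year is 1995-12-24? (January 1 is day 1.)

Days in months before December: 31 + 28 + 31 + 30 + 31 + 30 + 31 + 31 + 30 + 31 + 30 = 334.
Plus 24 days into December → day 358.

358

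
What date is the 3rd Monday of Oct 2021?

Oct 18, 2021

The first Monday of Oct 2021 is Oct 4.
The 3rd Monday is 2 weeks later: 4 + 14 = 18.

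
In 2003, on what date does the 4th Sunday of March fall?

The first Sunday of March 2003 is March 2.
The 4th Sunday is 3 weeks later: 2 + 21 = 23.

2003-03-23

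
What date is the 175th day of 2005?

2005-06-24

January has 31 days (175 − 31 = 144 remain).
February has 28 days (144 − 28 = 116 remain).
March has 31 days (116 − 31 = 85 remain).
April has 30 days (85 − 30 = 55 remain).
May has 31 days (55 − 31 = 24 remain).
24 into June → June 24.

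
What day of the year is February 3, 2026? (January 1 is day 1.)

34

Days in months before February: 31 = 31.
Plus 3 days into February → day 34.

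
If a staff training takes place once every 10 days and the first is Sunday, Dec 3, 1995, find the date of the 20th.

Jun 10, 1996

The 20th occurrence is 19 intervals after the first: 19 × 10 = 190 days after Dec 3, 1995.
Dec has 31 days — 28 days to the end of Dec leaves 162.
Jan has 31 days (131 left).
Feb has 29 days (102 left).
Mar has 31 days (71 left).
Apr has 30 days (41 left).
May has 31 days (10 left).
10 days into Jun → Jun 10, 1996.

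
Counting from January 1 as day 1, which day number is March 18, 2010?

Days in months before March: 31 + 28 = 59.
Plus 18 days into March → day 77.

77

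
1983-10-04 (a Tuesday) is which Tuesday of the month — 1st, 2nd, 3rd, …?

Day 4 falls in week ⌈4/7⌉ of the month.
Days 1–7 hold the 1st Tuesday, 8–14 the 2nd, 15–21 the 3rd, 22–28 the 4th, 29–31 the 5th.
4 is in the range for the 1st.

1st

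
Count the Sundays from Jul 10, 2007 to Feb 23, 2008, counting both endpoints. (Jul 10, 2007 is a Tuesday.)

Jul 10, 2007 is a Tuesday; the first Sunday on or after it is Jul 15, 2007 (5 days later).
From Jul 15, 2007 to Feb 23, 2008: 16 + 31 + 30 + 31 + 30 + 31 + 31 + 23 = 223 days (rest of Jul, Aug, Sep, Oct, Nov, Dec, Jan, Feb).
223 ÷ 7 = 31 full weeks with remainder 6, so 31 more Sundays after the first → 32.

32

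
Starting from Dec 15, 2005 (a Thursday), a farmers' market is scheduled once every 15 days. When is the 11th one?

May 14, 2006

The 11th occurrence is 10 intervals after the first: 10 × 15 = 150 days after Dec 15, 2005.
Dec has 31 days — 16 days to the end of Dec leaves 134.
Jan has 31 days (103 left).
Feb has 28 days (75 left).
Mar has 31 days (44 left).
Apr has 30 days (14 left).
14 days into May → May 14, 2006.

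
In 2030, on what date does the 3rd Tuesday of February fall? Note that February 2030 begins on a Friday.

February 2030 begins on a Friday, so the first Tuesday is February 5 (4 days later).
The 3rd Tuesday is 2 weeks later: 5 + 14 = 19.

2030-02-19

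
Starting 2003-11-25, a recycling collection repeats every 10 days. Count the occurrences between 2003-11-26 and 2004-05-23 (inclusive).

18

Occurrences land 10·i days after 2003-11-25 for i = 0, 1, 2, …
2003-11-26 is 1 day after the start; 1 ÷ 10 = 0 remainder 1; since the remainder is 1, round up to i = 1. First occurrence in the window: #2 on 2003-12-05 (1×10 = 10 days in).
2004-05-23 is 180 days after the start; 180 ÷ 10 = 18 remainder 0. Last occurrence in the window: #19 on 2004-05-23.
Occurrences #2 through #19: 18 in total.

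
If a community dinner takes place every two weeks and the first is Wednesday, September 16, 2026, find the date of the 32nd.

November 24, 2027

The 32nd occurrence is 31 intervals after the first: 31 × 14 = 434 days after September 16, 2026.
September has 30 days — 14 days to the end of September leaves 420.
From end of September to end of 2026 is 92 days (328 left).
January has 31 days (297 left).
February has 28 days (269 left).
March has 31 days (238 left).
April has 30 days (208 left).
May has 31 days (177 left).
June has 30 days (147 left).
July has 31 days (116 left).
August has 31 days (85 left).
September has 30 days (55 left).
October has 31 days (24 left).
24 days into November → November 24, 2027.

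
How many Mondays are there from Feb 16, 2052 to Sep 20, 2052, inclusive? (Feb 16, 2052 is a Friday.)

31

Feb 16, 2052 is a Friday; the first Monday on or after it is Feb 19, 2052 (3 days later).
From Feb 19, 2052 to Sep 20, 2052: 10 + 31 + 30 + 31 + 30 + 31 + 31 + 20 = 214 days (rest of Feb, Mar, Apr, May, Jun, Jul, Aug, Sep).
214 ÷ 7 = 30 full weeks with remainder 4, so 30 more Mondays after the first → 31.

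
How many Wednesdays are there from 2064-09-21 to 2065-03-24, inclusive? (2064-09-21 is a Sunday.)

2064-09-21 is a Sunday; the first Wednesday on or after it is 2064-09-24 (3 days later).
From 2064-09-24 to 2065-03-24: 6 + 31 + 30 + 31 + 31 + 28 + 24 = 181 days (rest of September, October, November, December, January, February, March).
181 ÷ 7 = 25 full weeks with remainder 6, so 25 more Wednesdays after the first → 26.

26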